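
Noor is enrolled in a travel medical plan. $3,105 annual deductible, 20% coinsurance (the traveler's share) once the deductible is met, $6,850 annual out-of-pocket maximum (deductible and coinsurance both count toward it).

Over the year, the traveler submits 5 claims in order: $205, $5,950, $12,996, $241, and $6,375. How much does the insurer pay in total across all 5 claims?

Claim 1 ($205): fully absorbed by the deductible. Cost to traveler: $205. OOP to date $205. Plan pays $205 − $205 = $0.
Claim 2 ($5,950): deductible takes $2,900, $3,050 remains; 20% of $3,050 = $610. Traveler pays $3,510; OOP now $3,715. Plan pays $5,950 − $3,510 = $2,440.
Claim 3 ($12,996): deductible met; 20% of $12,996 = $2,599.20. Traveler owes $2,599.20 (running OOP $6,314.20). Plan pays $12,996 − $2,599.20 = $10,396.80.
Claim 4 ($241): deductible already satisfied, so traveler's share is 20% × $241 = $48.20. Cost to traveler: $48.20. OOP to date $6,362.40. Plan pays $241 − $48.20 = $192.80.
Claim 5 ($6,375): deductible met; 20% of $6,375 = $1,275. OOP would hit $7,637.40 > $6,850, so the cap limits the traveler to $6,850 − $6,362.40 = $487.60. Insurer: $6,375 − $487.60 = $5,887.40.
Insurer total: $0 + $2,440 + $10,396.80 + $192.80 + $5,887.40 = $18,917.

$18,917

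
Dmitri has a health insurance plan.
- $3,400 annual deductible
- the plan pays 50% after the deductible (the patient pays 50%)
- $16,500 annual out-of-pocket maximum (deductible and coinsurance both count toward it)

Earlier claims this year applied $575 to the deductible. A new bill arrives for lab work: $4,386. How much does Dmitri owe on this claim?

$575 of the $3,400 deductible is already met, leaving $2,825.
The remaining $1,561 (= $4,386 − $2,825) moves to coinsurance.
Coinsurance: $1,561 × 50% = $780.50.
Patient responsibility before any cap: $2,825 + $780.50 = $3,605.50.
Year-to-date out-of-pocket becomes $575 + $3,605.50 = $4,180.50, still under the $16,500 maximum, so no cap applies.

$3,605.50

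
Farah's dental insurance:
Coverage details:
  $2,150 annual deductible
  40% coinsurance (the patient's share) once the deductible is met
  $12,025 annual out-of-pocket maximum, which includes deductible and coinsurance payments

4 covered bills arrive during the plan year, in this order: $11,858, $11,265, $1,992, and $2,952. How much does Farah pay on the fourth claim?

$689

Claim 1 — $11,858: $2,150 to deductible, leaving $9,708; coinsurance $9,708 × 40% = $3,883.20. Patient pays $6,033.20; OOP now $6,033.20.
Claim 2 — $11,265: deductible met; 40% of $11,265 = $4,506. Patient owes $4,506 (running OOP $10,539.20).
Claim 3 — $1,992: deductible met; 40% of $1,992 = $796.80. Patient owes $796.80 (running OOP $11,336).
Claim 4 — $2,952: 40% coinsurance on $2,952 = $1,180.80. That would push OOP to $12,516.80, over the $12,025 cap, so patient pays $12,025 − $11,336 = $689.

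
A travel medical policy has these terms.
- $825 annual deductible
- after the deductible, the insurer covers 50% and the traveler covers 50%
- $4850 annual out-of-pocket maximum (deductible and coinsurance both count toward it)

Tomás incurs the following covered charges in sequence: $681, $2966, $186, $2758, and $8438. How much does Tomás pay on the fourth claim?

$1379

Bill 1, $681: fully absorbed by the deductible. Traveler owes $681 (running OOP $681).
Bill 2, $2966: $144 finishes the deductible; $2822 goes to coinsurance; traveler's 50% is $1411. Traveler pays $1555; OOP now $2236.
Bill 3, $186: 50% coinsurance on $186 = $93. Cost to traveler: $93. OOP to date $2329.
Bill 4, $2758: deductible already satisfied, so traveler's share is 50% × $2758 = $1379. Cost to traveler: $1379. OOP to date $3708.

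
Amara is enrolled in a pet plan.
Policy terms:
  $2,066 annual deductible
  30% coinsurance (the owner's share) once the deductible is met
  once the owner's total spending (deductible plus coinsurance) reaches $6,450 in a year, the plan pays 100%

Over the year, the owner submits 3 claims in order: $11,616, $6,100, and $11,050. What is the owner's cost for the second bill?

Claim 1 ($11,616): $2,066 finishes the deductible; $9,550 goes to coinsurance; 30% of $9,550 = $2,865. Owner owes $4,931 (running OOP $4,931).
Claim 2 ($6,100): deductible met; 30% of $6,100 = $1,830. That would push OOP to $6,761, over the $6,450 cap, so owner pays $6,450 − $4,931 = $1,519.

$1,519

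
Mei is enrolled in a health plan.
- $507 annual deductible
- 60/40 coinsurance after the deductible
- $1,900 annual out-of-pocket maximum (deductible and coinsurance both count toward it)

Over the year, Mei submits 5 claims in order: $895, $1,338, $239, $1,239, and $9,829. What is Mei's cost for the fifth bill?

$111.40

Claim 1 ($895): $507 to deductible, leaving $388; coinsurance $388 × 40% = $155.20. Patient owes $662.20 (running OOP $662.20).
Claim 2 ($1,338): deductible met; 40% of $1,338 = $535.20. Patient owes $535.20 (running OOP $1,197.40).
Claim 3 ($239): 40% coinsurance on $239 = $95.60. Cost to patient: $95.60. OOP to date $1,293.
Claim 4 ($1,239): 40% coinsurance on $1,239 = $495.60. Patient pays $495.60; OOP now $1,788.60.
Claim 5 ($9,829): 40% coinsurance on $9,829 = $3,931.60. Adding that to $1,788.60 gives $5,720.20, past the $1,900 cap; patient pays only $1,900 − $1,788.60 = $111.40.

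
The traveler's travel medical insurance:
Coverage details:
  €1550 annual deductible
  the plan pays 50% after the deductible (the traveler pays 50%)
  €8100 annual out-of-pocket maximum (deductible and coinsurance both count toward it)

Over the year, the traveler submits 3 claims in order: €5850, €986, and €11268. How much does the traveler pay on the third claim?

€3907

Bill 1, €5850: deductible takes €1550, €4300 remains; 50% of €4300 = €2150. Cost to traveler: €3700. OOP to date €3700.
Bill 2, €986: 50% coinsurance on €986 = €493. Traveler owes €493 (running OOP €4193).
Bill 3, €11268: 50% coinsurance on €11268 = €5634. That would push OOP to €9827, over the €8100 cap, so traveler pays €8100 − €4193 = €3907.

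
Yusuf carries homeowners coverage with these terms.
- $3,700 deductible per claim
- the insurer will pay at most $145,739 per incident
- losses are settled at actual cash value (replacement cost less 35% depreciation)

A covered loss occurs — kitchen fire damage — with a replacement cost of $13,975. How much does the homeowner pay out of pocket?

At 35% depreciation, ACV = $13,975 − $4,891.25 = $9,083.75.
Subtract the deductible: $9,083.75 − $3,700 = $5,383.75.
$5,383.75 ≤ $145,739, so the limit doesn't bind; insurer pays $5,383.75.
The homeowner bears the rest of the original loss: $13,975 − $5,383.75 = $8,591.25.

$8,591.25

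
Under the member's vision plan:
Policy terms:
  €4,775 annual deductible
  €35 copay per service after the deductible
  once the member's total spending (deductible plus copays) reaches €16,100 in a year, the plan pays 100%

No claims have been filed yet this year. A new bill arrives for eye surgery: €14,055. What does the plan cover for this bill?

€9,245

Nothing has been paid toward the €4,775 deductible, so the first €4,775 of this charge is applied there.
The remaining €9,280 (= €14,055 − €4,775) moves to the copay.
Copay on this service: €35.
So the member owes €4,775 + €35 = €4,810 before any cap.
Cumulative spending €0 + €4,810 = €4,810 stays under the €16,100 maximum.
The plan picks up €14,055 − €4,810 = €9,245.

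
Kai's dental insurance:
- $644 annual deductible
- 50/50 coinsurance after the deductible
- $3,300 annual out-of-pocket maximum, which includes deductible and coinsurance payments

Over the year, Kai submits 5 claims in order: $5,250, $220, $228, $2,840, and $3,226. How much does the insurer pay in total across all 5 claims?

$8,464

#1 ($5,250): deductible takes $644, $4,606 remains; patient's 50% is $2,303. Patient owes $2,947 (running OOP $2,947). Insurer: $5,250 − $2,947 = $2,303.
#2 ($220): deductible met; 50% of $220 = $110. Cost to patient: $110. OOP to date $3,057. Plan pays $220 − $110 = $110.
#3 ($228): 50% coinsurance on $228 = $114. Patient owes $114 (running OOP $3,171). Insurer: $228 − $114 = $114.
#4 ($2,840): 50% coinsurance on $2,840 = $1,420. OOP would hit $4,591 > $3,300, so the cap limits the patient to $3,300 − $3,171 = $129. Plan pays $2,840 − $129 = $2,711.
#5 ($3,226): deductible already satisfied, so patient's share is 50% × $3,226 = $1,613. Adding that to $3,300 gives $4,913, past the $3,300 cap; patient pays only $3,300 − $3,300 = $0. Plan pays $3,226 − $0 = $3,226.
Insurer total = bills − patient's total = $11,764 − $3,300 = $8,464.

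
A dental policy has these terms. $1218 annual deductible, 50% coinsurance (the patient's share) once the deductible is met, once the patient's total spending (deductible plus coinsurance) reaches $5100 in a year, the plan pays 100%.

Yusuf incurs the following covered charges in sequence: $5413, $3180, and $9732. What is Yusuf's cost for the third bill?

$194.50

Claim 1 — $5413: $1218 to deductible, leaving $4195; patient's 50% is $2097.50. Patient pays $3315.50; OOP now $3315.50.
Claim 2 — $3180: deductible already satisfied, so patient's share is 50% × $3180 = $1590. Patient pays $1590; OOP now $4905.50.
Claim 3 — $9732: deductible already satisfied, so patient's share is 50% × $9732 = $4866. That would push OOP to $9771.50, over the $5100 cap, so patient pays $5100 − $4905.50 = $194.50.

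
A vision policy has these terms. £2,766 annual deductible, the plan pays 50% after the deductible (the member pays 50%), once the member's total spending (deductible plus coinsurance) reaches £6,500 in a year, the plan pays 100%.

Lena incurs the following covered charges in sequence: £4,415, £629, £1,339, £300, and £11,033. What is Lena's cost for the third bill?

£669.50

Bill 1, £4,415: deductible takes £2,766, £1,649 remains; 50% of £1,649 = £824.50. Member pays £3,590.50; OOP now £3,590.50.
Bill 2, £629: 50% coinsurance on £629 = £314.50. Member owes £314.50 (running OOP £3,905).
Bill 3, £1,339: deductible already satisfied, so member's share is 50% × £1,339 = £669.50. Member owes £669.50 (running OOP £4,574.50).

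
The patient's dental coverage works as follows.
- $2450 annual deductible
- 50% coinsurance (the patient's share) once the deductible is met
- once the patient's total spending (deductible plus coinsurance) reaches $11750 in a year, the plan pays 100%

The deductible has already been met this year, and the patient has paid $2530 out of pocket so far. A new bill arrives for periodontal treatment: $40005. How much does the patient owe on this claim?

$9220

The deductible is already satisfied, so the full bill goes to coinsurance.
50% of $40005 = $20002.50 falls to the patient.
Year-to-date out-of-pocket would reach $2530 + $20002.50 = $22532.50, above the $11750 maximum, so the patient pays only $11750 − $2530 = $9220.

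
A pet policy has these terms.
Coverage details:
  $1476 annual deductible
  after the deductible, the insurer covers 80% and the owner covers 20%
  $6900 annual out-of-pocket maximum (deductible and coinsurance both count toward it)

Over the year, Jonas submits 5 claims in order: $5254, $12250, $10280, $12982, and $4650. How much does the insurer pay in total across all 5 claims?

Claim 1 — $5254: deductible takes $1476, $3778 remains; coinsurance $3778 × 20% = $755.60. Owner pays $2231.60; OOP now $2231.60. Plan pays $5254 − $2231.60 = $3022.40.
Claim 2 — $12250: deductible already satisfied, so owner's share is 20% × $12250 = $2450. Owner owes $2450 (running OOP $4681.60). Insurer: $12250 − $2450 = $9800.
Claim 3 — $10280: deductible already satisfied, so owner's share is 20% × $10280 = $2056. Cost to owner: $2056. OOP to date $6737.60. Insurer: $10280 − $2056 = $8224.
Claim 4 — $12982: deductible met; 20% of $12982 = $2596.40. Adding that to $6737.60 gives $9334, past the $6900 cap; owner pays only $6900 − $6737.60 = $162.40. Insurer: $12982 − $162.40 = $12819.60.
Claim 5 — $4650: deductible already satisfied, so owner's share is 20% × $4650 = $930. Adding that to $6900 gives $7830, past the $6900 cap; owner pays only $6900 − $6900 = $0. Plan pays $4650 − $0 = $4650.
Insurer total: $3022.40 + $9800 + $8224 + $12819.60 + $4650 = $38516.

$38516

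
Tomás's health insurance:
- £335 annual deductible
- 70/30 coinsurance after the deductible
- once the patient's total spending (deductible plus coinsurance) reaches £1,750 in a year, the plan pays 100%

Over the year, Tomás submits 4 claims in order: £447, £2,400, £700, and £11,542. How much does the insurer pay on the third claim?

#1 (£447): £335 finishes the deductible; £112 goes to coinsurance; 30% of £112 = £33.60. Cost to patient: £368.60. OOP to date £368.60. Plan pays £447 − £368.60 = £78.40.
#2 (£2,400): 30% coinsurance on £2,400 = £720. Patient pays £720; OOP now £1,088.60. Plan pays £2,400 − £720 = £1,680.
#3 (£700): 30% coinsurance on £700 = £210. Patient owes £210 (running OOP £1,298.60). Plan pays £700 − £210 = £490.

£490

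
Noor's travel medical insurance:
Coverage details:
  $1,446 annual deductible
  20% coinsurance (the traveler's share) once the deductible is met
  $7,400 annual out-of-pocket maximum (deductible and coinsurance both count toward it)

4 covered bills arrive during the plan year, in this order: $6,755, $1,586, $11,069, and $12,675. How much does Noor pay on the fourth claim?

$2,361.20

Claim 1 — $6,755: deductible takes $1,446, $5,309 remains; 20% of $5,309 = $1,061.80. Traveler owes $2,507.80 (running OOP $2,507.80).
Claim 2 — $1,586: deductible met; 20% of $1,586 = $317.20. Traveler owes $317.20 (running OOP $2,825).
Claim 3 — $11,069: deductible met; 20% of $11,069 = $2,213.80. Cost to traveler: $2,213.80. OOP to date $5,038.80.
Claim 4 — $12,675: 20% coinsurance on $12,675 = $2,535. OOP would hit $7,573.80 > $7,400, so the cap limits the traveler to $7,400 − $5,038.80 = $2,361.20.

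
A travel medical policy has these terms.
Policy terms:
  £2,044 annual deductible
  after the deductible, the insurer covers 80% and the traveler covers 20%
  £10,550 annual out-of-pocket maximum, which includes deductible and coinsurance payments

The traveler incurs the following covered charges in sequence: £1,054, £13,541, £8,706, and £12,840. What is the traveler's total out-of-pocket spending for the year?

#1 (£1,054): all of it applies to the deductible. Traveler pays £1,054; OOP now £1,054.
#2 (£13,541): £990 finishes the deductible; £12,551 goes to coinsurance; 20% of £12,551 = £2,510.20. Cost to traveler: £3,500.20. OOP to date £4,554.20.
#3 (£8,706): 20% coinsurance on £8,706 = £1,741.20. Cost to traveler: £1,741.20. OOP to date £6,295.40.
#4 (£12,840): deductible met; 20% of £12,840 = £2,568. Traveler pays £2,568; OOP now £8,863.40.
Total paid by the traveler: £1,054 + £3,500.20 + £1,741.20 + £2,568 = £8,863.40.

£8,863.40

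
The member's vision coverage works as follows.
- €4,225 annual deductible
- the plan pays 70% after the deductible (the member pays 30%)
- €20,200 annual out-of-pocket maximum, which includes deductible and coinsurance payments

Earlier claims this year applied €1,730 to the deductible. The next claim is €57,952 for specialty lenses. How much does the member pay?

€18,470

Deductible still to meet: €4,225 − €1,730 = €2,495.
That leaves €57,952 − €2,495 = €55,457 for coinsurance.
Member's 30% share of €55,457 is €16,637.10.
That puts the member's cost at €2,495 + €16,637.10 = €19,132.10 before any cap.
That would bring total out-of-pocket to €20,862.10, past the €20,200 cap. The member is capped at €20,200 − €1,730 = €18,470 on this claim.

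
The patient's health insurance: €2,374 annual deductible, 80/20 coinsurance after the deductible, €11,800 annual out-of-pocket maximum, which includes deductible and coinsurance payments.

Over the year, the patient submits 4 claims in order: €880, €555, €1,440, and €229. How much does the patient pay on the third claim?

€1,039.20

Bill 1, €880: entire amount goes to the deductible. Patient pays €880; OOP now €880.
Bill 2, €555: fully absorbed by the deductible. Patient owes €555 (running OOP €1,435).
Bill 3, €1,440: €939 finishes the deductible; €501 goes to coinsurance; 20% of €501 = €100.20. Patient owes €1,039.20 (running OOP €2,474.20).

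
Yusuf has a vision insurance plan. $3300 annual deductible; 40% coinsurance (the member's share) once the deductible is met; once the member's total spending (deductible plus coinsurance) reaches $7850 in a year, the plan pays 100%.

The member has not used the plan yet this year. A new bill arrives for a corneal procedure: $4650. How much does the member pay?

$3840

The full $3300 deductible is still open; $3300 of this bill applies to it.
That leaves $4650 − $3300 = $1350 for coinsurance.
Coinsurance: $1350 × 40% = $540.
That puts the member's cost at $3300 + $540 = $3840 before any cap.
Year-to-date out-of-pocket becomes $0 + $3840 = $3840, still under the $7850 maximum, so no cap applies.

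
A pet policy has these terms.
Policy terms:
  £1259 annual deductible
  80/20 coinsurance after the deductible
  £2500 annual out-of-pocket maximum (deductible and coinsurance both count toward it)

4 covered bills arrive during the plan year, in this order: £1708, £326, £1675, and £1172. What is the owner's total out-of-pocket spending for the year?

£1983.40

Bill 1, £1708: £1259 finishes the deductible; £449 goes to coinsurance; coinsurance £449 × 20% = £89.80. Cost to owner: £1348.80. OOP to date £1348.80.
Bill 2, £326: deductible met; 20% of £326 = £65.20. Owner pays £65.20; OOP now £1414.
Bill 3, £1675: 20% coinsurance on £1675 = £335. Owner owes £335 (running OOP £1749).
Bill 4, £1172: deductible already satisfied, so owner's share is 20% × £1172 = £234.40. Owner owes £234.40 (running OOP £1983.40).
Total paid by the owner: £1348.80 + £65.20 + £335 + £234.40 = £1983.40.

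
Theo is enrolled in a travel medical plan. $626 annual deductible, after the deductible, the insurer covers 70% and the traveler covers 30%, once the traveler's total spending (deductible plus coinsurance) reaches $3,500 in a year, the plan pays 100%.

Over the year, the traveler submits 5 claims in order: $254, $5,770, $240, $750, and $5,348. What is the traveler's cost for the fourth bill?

Claim 1 ($254): entire amount goes to the deductible. Traveler pays $254; OOP now $254.
Claim 2 ($5,770): $372 to deductible, leaving $5,398; traveler's 30% is $1,619.40. Cost to traveler: $1,991.40. OOP to date $2,245.40.
Claim 3 ($240): 30% coinsurance on $240 = $72. Cost to traveler: $72. OOP to date $2,317.40.
Claim 4 ($750): deductible already satisfied, so traveler's share is 30% × $750 = $225. Traveler pays $225; OOP now $2,542.40.

$225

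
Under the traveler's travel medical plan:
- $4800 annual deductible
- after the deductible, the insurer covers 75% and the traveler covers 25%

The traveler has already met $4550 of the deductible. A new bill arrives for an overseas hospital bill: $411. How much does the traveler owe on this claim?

$290.25

Remaining deductible: $4800 − $4550 = $250.
That leaves $411 − $250 = $161 for coinsurance.
25% of $161 = $40.25 falls to the traveler.
So the traveler owes $250 + $40.25 = $290.25.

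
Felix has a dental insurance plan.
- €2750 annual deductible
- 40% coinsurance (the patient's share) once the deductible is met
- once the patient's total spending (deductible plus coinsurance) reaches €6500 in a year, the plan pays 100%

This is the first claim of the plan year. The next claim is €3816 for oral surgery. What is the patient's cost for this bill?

Deductible not yet touched, so the first €2750 of the bill goes to the deductible.
The remaining €1066 (= €3816 − €2750) moves to coinsurance.
40% of €1066 = €426.40 falls to the patient.
Patient responsibility before any cap: €2750 + €426.40 = €3176.40.
Cumulative spending €0 + €3176.40 = €3176.40 stays under the €6500 maximum.

€3176.40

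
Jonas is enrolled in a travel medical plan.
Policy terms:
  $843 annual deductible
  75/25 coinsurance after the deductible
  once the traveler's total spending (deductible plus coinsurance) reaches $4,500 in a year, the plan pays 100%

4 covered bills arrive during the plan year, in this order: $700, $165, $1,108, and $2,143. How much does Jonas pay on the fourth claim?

Bill 1, $700: all of it applies to the deductible. Traveler pays $700; OOP now $700.
Bill 2, $165: deductible takes $143, $22 remains; traveler's 25% is $5.50. Traveler pays $148.50; OOP now $848.50.
Bill 3, $1,108: 25% coinsurance on $1,108 = $277. Cost to traveler: $277. OOP to date $1,125.50.
Bill 4, $2,143: deductible already satisfied, so traveler's share is 25% × $2,143 = $535.75. Cost to traveler: $535.75. OOP to date $1,661.25.

$535.75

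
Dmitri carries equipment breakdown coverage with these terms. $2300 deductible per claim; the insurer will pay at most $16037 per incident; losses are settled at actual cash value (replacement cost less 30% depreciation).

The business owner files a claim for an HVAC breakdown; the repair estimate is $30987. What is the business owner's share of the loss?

Actual cash value after 30% depreciation: $30987 × 70% = $21690.90.
Less the $2300 deductible: $21690.90 − $2300 = $19390.90.
Since $19390.90 > $16037, the payout is capped at $16037.
Out of pocket: $30987 − $16037 = $14950.

$14950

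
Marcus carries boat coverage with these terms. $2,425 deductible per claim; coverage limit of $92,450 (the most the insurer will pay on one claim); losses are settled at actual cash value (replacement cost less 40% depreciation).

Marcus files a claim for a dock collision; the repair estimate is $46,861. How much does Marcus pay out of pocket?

Depreciate 40%: the covered value is $46,861 × 0.6 = $28,116.60.
After the deductible, $28,116.60 − $2,425 = $25,691.60 remains.
$25,691.60 ≤ $92,450, so the limit doesn't bind; insurer pays $25,691.60.
The owner bears the rest of the original loss: $46,861 − $25,691.60 = $21,169.40.

$21,169.40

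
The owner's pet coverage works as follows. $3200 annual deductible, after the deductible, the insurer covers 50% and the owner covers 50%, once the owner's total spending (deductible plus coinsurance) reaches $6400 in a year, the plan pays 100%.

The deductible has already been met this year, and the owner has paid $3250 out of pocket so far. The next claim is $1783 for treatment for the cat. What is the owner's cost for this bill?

The deductible is already satisfied, so the full bill goes to coinsurance.
50% of $1783 = $891.50 falls to the owner.
Cumulative spending $3250 + $891.50 = $4141.50 stays under the $6400 maximum.

$891.50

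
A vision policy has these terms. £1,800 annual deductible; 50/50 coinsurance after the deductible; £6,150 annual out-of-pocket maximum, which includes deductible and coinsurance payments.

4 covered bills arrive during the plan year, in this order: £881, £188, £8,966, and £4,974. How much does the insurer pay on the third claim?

£4,117.50

Claim 1 (£881): entire amount goes to the deductible. Member owes £881 (running OOP £881). Plan pays £881 − £881 = £0.
Claim 2 (£188): entire amount goes to the deductible. Member pays £188; OOP now £1,069. Plan pays £188 − £188 = £0.
Claim 3 (£8,966): £731 to deductible, leaving £8,235; coinsurance £8,235 × 50% = £4,117.50. Member pays £4,848.50; OOP now £5,917.50. Plan pays £8,966 − £4,848.50 = £4,117.50.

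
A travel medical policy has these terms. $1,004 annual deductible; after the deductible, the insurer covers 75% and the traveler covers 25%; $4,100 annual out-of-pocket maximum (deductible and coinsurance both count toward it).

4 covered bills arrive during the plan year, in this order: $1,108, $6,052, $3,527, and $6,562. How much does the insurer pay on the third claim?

$2,645.25

Claim 1 ($1,108): deductible takes $1,004, $104 remains; coinsurance $104 × 25% = $26. Traveler owes $1,030 (running OOP $1,030). Plan pays $1,108 − $1,030 = $78.
Claim 2 ($6,052): 25% coinsurance on $6,052 = $1,513. Cost to traveler: $1,513. OOP to date $2,543. Insurer: $6,052 − $1,513 = $4,539.
Claim 3 ($3,527): deductible met; 25% of $3,527 = $881.75. Traveler owes $881.75 (running OOP $3,424.75). Plan pays $3,527 − $881.75 = $2,645.25.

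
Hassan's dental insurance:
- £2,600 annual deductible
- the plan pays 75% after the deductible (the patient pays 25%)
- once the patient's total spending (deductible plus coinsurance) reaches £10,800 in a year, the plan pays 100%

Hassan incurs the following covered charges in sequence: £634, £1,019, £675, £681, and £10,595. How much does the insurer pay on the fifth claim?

£7,946.25

#1 (£634): entire amount goes to the deductible. Cost to patient: £634. OOP to date £634. Plan pays £634 − £634 = £0.
#2 (£1,019): all of it applies to the deductible. Patient owes £1,019 (running OOP £1,653). Insurer: £1,019 − £1,019 = £0.
#3 (£675): fully absorbed by the deductible. Cost to patient: £675. OOP to date £2,328. Insurer: £675 − £675 = £0.
#4 (£681): £272 finishes the deductible; £409 goes to coinsurance; coinsurance £409 × 25% = £102.25. Patient owes £374.25 (running OOP £2,702.25). Plan pays £681 − £374.25 = £306.75.
#5 (£10,595): deductible already satisfied, so patient's share is 25% × £10,595 = £2,648.75. Patient pays £2,648.75; OOP now £5,351. Plan pays £10,595 − £2,648.75 = £7,946.25.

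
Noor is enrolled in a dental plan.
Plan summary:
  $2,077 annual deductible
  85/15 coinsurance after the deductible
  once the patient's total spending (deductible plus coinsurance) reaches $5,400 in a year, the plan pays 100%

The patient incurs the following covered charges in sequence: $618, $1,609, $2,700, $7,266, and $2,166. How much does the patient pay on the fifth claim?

$324.90

Claim 1 ($618): all of it applies to the deductible. Cost to patient: $618. OOP to date $618.
Claim 2 ($1,609): $1,459 to deductible, leaving $150; patient's 15% is $22.50. Patient pays $1,481.50; OOP now $2,099.50.
Claim 3 ($2,700): deductible already satisfied, so patient's share is 15% × $2,700 = $405. Patient pays $405; OOP now $2,504.50.
Claim 4 ($7,266): deductible already satisfied, so patient's share is 15% × $7,266 = $1,089.90. Patient pays $1,089.90; OOP now $3,594.40.
Claim 5 ($2,166): deductible met; 15% of $2,166 = $324.90. Patient owes $324.90 (running OOP $3,919.30).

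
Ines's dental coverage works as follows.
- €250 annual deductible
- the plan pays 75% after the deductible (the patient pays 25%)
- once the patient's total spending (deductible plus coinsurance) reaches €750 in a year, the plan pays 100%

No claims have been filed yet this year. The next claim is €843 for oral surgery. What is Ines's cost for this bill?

€398.25

The full €250 deductible is still open; €250 of this bill applies to it.
That leaves €843 − €250 = €593 for coinsurance.
Patient's 25% share of €593 is €148.25.
So the patient owes €250 + €148.25 = €398.25 before any cap.
Total out-of-pocket so far would be €0 + €398.25 = €398.25, below the €750 cap — no reduction.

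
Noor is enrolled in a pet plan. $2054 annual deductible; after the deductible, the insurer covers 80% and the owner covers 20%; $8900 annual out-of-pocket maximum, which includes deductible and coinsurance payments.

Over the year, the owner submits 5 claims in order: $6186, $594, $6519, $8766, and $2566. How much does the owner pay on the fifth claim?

$513.20

#1 ($6186): $2054 finishes the deductible; $4132 goes to coinsurance; 20% of $4132 = $826.40. Owner owes $2880.40 (running OOP $2880.40).
#2 ($594): 20% coinsurance on $594 = $118.80. Owner owes $118.80 (running OOP $2999.20).
#3 ($6519): deductible met; 20% of $6519 = $1303.80. Owner pays $1303.80; OOP now $4303.
#4 ($8766): 20% coinsurance on $8766 = $1753.20. Owner pays $1753.20; OOP now $6056.20.
#5 ($2566): deductible met; 20% of $2566 = $513.20. Owner pays $513.20; OOP now $6569.40.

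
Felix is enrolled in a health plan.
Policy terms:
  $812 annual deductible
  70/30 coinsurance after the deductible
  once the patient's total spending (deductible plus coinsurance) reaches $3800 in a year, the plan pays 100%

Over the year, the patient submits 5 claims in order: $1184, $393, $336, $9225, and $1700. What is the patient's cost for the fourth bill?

$2657.70

#1 ($1184): deductible takes $812, $372 remains; coinsurance $372 × 30% = $111.60. Patient pays $923.60; OOP now $923.60.
#2 ($393): deductible already satisfied, so patient's share is 30% × $393 = $117.90. Patient pays $117.90; OOP now $1041.50.
#3 ($336): 30% coinsurance on $336 = $100.80. Cost to patient: $100.80. OOP to date $1142.30.
#4 ($9225): deductible already satisfied, so patient's share is 30% × $9225 = $2767.50. OOP would hit $3909.80 > $3800, so the cap limits the patient to $3800 − $1142.30 = $2657.70.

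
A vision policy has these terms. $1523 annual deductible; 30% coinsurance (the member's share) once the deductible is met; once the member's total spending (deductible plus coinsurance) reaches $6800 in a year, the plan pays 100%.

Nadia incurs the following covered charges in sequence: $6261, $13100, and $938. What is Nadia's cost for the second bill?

Claim 1 ($6261): deductible takes $1523, $4738 remains; member's 30% is $1421.40. Cost to member: $2944.40. OOP to date $2944.40.
Claim 2 ($13100): 30% coinsurance on $13100 = $3930. Adding that to $2944.40 gives $6874.40, past the $6800 cap; member pays only $6800 − $2944.40 = $3855.60.

$3855.60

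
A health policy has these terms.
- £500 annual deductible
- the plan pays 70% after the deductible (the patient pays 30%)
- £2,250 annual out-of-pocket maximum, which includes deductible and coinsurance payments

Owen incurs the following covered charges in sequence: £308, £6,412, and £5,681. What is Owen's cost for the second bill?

Claim 1 (£308): fully absorbed by the deductible. Cost to patient: £308. OOP to date £308.
Claim 2 (£6,412): £192 finishes the deductible; £6,220 goes to coinsurance; 30% of £6,220 = £1,866. Together that's £192 + £1,866 = £2,058. OOP would hit £2,366 > £2,250, so the cap limits the patient to £2,250 − £308 = £1,942.

£1,942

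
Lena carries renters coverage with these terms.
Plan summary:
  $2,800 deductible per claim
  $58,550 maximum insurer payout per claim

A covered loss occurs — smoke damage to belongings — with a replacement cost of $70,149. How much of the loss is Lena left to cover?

$11,599

Less the $2,800 deductible: $70,149 − $2,800 = $67,349.
Since $67,349 > $58,550, the payout is capped at $58,550.
Tenant's share is the uncovered remainder: $70,149 − $58,550 = $11,599.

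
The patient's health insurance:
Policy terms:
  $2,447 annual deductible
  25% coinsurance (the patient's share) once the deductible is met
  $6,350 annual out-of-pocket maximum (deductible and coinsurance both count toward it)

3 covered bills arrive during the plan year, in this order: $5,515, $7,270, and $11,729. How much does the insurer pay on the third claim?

Claim 1 ($5,515): $2,447 finishes the deductible; $3,068 goes to coinsurance; patient's 25% is $767. Patient pays $3,214; OOP now $3,214. Plan pays $5,515 − $3,214 = $2,301.
Claim 2 ($7,270): 25% coinsurance on $7,270 = $1,817.50. Patient owes $1,817.50 (running OOP $5,031.50). Plan pays $7,270 − $1,817.50 = $5,452.50.
Claim 3 ($11,729): deductible met; 25% of $11,729 = $2,932.25. OOP would hit $7,963.75 > $6,350, so the cap limits the patient to $6,350 − $5,031.50 = $1,318.50. Plan pays $11,729 − $1,318.50 = $10,410.50.

$10,410.50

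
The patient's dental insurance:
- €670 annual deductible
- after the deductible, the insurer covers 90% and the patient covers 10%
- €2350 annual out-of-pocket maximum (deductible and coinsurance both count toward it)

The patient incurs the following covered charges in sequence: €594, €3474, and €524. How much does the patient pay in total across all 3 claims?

€1062.20

Bill 1, €594: fully absorbed by the deductible. Cost to patient: €594. OOP to date €594.
Bill 2, €3474: €76 finishes the deductible; €3398 goes to coinsurance; patient's 10% is €339.80. Cost to patient: €415.80. OOP to date €1009.80.
Bill 3, €524: deductible met; 10% of €524 = €52.40. Cost to patient: €52.40. OOP to date €1062.20.
Summing the patient's payments: €594 + €415.80 + €52.40 = €1062.20.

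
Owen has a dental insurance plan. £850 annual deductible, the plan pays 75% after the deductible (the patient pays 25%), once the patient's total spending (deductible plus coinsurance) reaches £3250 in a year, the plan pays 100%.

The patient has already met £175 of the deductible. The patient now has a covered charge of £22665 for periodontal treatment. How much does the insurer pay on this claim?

Remaining deductible: £850 − £175 = £675.
That leaves £22665 − £675 = £21990 for coinsurance.
Coinsurance: £21990 × 25% = £5497.50.
Patient responsibility before any cap: £675 + £5497.50 = £6172.50.
That would bring total out-of-pocket to £6347.50, past the £3250 cap. The patient is capped at £3250 − £175 = £3075 on this claim.
The plan picks up £22665 − £3075 = £19590.

£19590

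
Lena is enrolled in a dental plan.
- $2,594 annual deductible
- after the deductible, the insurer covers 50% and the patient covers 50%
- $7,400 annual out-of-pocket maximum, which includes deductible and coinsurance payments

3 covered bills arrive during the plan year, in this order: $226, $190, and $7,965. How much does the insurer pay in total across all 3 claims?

$2,893.50

Claim 1 — $226: fully absorbed by the deductible. Patient owes $226 (running OOP $226). Insurer: $226 − $226 = $0.
Claim 2 — $190: fully absorbed by the deductible. Patient pays $190; OOP now $416. Plan pays $190 − $190 = $0.
Claim 3 — $7,965: $2,178 finishes the deductible; $5,787 goes to coinsurance; 50% of $5,787 = $2,893.50. Cost to patient: $5,071.50. OOP to date $5,487.50. Plan pays $7,965 − $5,071.50 = $2,893.50.
Insurer total = bills − patient's total = $8,381 − $5,487.50 = $2,893.50.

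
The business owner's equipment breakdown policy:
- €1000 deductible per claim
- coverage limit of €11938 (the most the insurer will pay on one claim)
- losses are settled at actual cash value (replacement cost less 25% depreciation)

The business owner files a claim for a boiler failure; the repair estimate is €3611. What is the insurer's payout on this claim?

Actual cash value after 25% depreciation: €3611 × 75% = €2708.25.
Subtract the deductible: €2708.25 − €1000 = €1708.25.
€1708.25 is within the €11938 limit, so the insurer pays €1708.25.

€1708.25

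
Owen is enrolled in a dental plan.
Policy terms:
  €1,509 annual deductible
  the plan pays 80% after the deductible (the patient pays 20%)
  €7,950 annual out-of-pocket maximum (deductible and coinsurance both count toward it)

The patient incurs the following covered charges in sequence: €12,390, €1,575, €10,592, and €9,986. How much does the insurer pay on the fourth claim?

€8,154.60

Claim 1 (€12,390): €1,509 finishes the deductible; €10,881 goes to coinsurance; coinsurance €10,881 × 20% = €2,176.20. Patient owes €3,685.20 (running OOP €3,685.20). Insurer: €12,390 − €3,685.20 = €8,704.80.
Claim 2 (€1,575): 20% coinsurance on €1,575 = €315. Cost to patient: €315. OOP to date €4,000.20. Plan pays €1,575 − €315 = €1,260.
Claim 3 (€10,592): 20% coinsurance on €10,592 = €2,118.40. Cost to patient: €2,118.40. OOP to date €6,118.60. Plan pays €10,592 − €2,118.40 = €8,473.60.
Claim 4 (€9,986): deductible already satisfied, so patient's share is 20% × €9,986 = €1,997.20. OOP would hit €8,115.80 > €7,950, so the cap limits the patient to €7,950 − €6,118.60 = €1,831.40. Plan pays €9,986 − €1,831.40 = €8,154.60.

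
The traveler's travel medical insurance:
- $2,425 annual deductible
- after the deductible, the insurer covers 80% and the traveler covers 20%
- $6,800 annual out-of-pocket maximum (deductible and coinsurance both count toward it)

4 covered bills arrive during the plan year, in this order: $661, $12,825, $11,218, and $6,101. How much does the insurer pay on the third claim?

$9,055.20

Bill 1, $661: all of it applies to the deductible. Traveler pays $661; OOP now $661. Plan pays $661 − $661 = $0.
Bill 2, $12,825: $1,764 to deductible, leaving $11,061; 20% of $11,061 = $2,212.20. Traveler pays $3,976.20; OOP now $4,637.20. Plan pays $12,825 − $3,976.20 = $8,848.80.
Bill 3, $11,218: deductible met; 20% of $11,218 = $2,243.60. OOP would hit $6,880.80 > $6,800, so the cap limits the traveler to $6,800 − $4,637.20 = $2,162.80. Plan pays $11,218 − $2,162.80 = $9,055.20.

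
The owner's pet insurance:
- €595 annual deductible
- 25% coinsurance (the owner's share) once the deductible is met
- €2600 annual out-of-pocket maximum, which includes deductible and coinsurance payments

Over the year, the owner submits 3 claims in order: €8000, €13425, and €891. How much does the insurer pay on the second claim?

Claim 1 — €8000: deductible takes €595, €7405 remains; owner's 25% is €1851.25. Owner pays €2446.25; OOP now €2446.25. Plan pays €8000 − €2446.25 = €5553.75.
Claim 2 — €13425: deductible met; 25% of €13425 = €3356.25. Adding that to €2446.25 gives €5802.50, past the €2600 cap; owner pays only €2600 − €2446.25 = €153.75. Plan pays €13425 − €153.75 = €13271.25.

€13271.25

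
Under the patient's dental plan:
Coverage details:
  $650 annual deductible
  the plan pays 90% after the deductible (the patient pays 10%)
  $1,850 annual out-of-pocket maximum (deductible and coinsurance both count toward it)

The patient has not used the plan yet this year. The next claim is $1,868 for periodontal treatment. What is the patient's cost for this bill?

The full $650 deductible is still open; $650 of this bill applies to it.
After the $650 deductible portion, $1,868 − $650 = $1,218 is subject to coinsurance.
10% of $1,218 = $121.80 falls to the patient.
That puts the patient's cost at $650 + $121.80 = $771.80 before any cap.
Total out-of-pocket so far would be $0 + $771.80 = $771.80, below the $1,850 cap — no reduction.

$771.80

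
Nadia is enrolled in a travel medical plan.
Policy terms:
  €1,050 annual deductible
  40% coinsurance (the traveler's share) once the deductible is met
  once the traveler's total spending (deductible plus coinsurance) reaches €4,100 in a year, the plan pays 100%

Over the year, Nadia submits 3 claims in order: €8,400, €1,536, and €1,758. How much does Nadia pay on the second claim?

€110

Claim 1 (€8,400): €1,050 finishes the deductible; €7,350 goes to coinsurance; 40% of €7,350 = €2,940. Cost to traveler: €3,990. OOP to date €3,990.
Claim 2 (€1,536): 40% coinsurance on €1,536 = €614.40. OOP would hit €4,604.40 > €4,100, so the cap limits the traveler to €4,100 − €3,990 = €110.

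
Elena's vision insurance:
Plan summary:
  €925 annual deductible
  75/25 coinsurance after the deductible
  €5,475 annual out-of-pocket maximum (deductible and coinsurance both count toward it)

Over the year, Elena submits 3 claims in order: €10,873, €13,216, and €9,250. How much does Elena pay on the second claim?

€2,063

Claim 1 — €10,873: €925 finishes the deductible; €9,948 goes to coinsurance; 25% of €9,948 = €2,487. Member pays €3,412; OOP now €3,412.
Claim 2 — €13,216: deductible met; 25% of €13,216 = €3,304. That would push OOP to €6,716, over the €5,475 cap, so member pays €5,475 − €3,412 = €2,063.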